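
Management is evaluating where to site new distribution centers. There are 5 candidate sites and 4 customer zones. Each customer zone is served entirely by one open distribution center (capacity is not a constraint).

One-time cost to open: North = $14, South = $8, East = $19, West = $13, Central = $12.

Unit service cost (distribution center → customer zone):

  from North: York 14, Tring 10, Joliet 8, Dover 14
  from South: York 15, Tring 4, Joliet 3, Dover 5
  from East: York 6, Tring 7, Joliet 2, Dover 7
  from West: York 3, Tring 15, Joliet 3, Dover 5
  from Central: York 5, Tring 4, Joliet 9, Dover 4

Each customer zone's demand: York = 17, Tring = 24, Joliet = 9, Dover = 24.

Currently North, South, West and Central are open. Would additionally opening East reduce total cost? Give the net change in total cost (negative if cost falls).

No — net change +10 (cost rises by 10).

Current service cost with {North, South, West, Central}: 270.
Adding East: each customer zone re-picks its cheapest; new service cost 261, saving 9.
Extra fixed cost: 19. Net change = 19 − 9 = 10.
(Totals: 317 → 327.)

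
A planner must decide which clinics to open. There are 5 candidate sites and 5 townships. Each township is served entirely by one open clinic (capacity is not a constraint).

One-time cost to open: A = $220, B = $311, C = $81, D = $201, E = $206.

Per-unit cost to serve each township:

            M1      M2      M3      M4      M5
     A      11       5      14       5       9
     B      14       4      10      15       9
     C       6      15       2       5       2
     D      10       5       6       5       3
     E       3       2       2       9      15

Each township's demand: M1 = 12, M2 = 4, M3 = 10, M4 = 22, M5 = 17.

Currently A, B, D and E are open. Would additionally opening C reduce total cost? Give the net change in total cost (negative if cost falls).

No — net change +64 (cost rises by 64).

Current service cost with {A, B, D, E}: 225.
Adding C: each township re-picks its cheapest; new service cost 208, saving 17.
Extra fixed cost: 81. Net change = 81 − 17 = 64.
(Totals: 1163 → 1227.)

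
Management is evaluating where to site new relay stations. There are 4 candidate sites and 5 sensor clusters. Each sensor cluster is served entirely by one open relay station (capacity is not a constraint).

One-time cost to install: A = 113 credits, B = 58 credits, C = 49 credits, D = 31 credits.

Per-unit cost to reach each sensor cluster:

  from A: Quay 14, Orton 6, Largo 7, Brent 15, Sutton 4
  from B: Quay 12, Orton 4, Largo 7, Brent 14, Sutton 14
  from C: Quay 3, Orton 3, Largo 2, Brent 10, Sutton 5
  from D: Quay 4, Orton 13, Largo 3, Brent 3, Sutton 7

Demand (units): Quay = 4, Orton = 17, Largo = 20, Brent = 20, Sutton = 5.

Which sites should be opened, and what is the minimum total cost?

Open C and D; minimum total cost 268.

For any fixed open set, each sensor cluster goes to its cheapest open site; total = fixed + service.
{C, D}: Quay→C 3·4=12, Orton→C 3·17=51, Largo→C 2·20=40, Brent→D 3·20=60, Sutton→C 5·5=25. Service 188; fixed 80; total 268.
{B, C, D}: Quay→C 3·4=12, Orton→C 3·17=51, Largo→C 2·20=40, Brent→D 3·20=60, Sutton→C 5·5=25. Service 188; fixed 138; total 326.
{B, D}: Quay→D 4·4=16, Orton→B 4·17=68, Largo→D 3·20=60, Brent→D 3·20=60, Sutton→D 7·5=35. Service 239; fixed 89; total 328.
{A, B, C, D}: service 183 + fixed 251 = 434
No other subset beats 268.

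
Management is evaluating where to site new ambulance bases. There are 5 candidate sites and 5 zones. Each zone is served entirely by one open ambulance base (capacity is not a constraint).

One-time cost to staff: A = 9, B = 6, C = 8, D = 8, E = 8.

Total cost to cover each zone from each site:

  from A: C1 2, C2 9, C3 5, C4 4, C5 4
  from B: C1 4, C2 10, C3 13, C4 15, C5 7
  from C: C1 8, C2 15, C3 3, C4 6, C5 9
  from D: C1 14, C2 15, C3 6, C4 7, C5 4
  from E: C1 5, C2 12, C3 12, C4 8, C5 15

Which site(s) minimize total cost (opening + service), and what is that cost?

For any fixed open set, each zone goes to its cheapest open site; total = fixed + service.
{A}: C1→A 2, C2→A 9, C3→A 5, C4→A 4, C5→A 4. Service 24; fixed 9; total 33.
{A, B}: service 24 + fixed 15 = 39
{A, C}: C1→A 2, C2→A 9, C3→C 3, C4→A 4, C5→A 4. Service 22; fixed 17; total 39.
{A, B, C, D, E}: service 22 + fixed 39 = 61
No other subset beats 33.

Open A only; minimum total cost 33.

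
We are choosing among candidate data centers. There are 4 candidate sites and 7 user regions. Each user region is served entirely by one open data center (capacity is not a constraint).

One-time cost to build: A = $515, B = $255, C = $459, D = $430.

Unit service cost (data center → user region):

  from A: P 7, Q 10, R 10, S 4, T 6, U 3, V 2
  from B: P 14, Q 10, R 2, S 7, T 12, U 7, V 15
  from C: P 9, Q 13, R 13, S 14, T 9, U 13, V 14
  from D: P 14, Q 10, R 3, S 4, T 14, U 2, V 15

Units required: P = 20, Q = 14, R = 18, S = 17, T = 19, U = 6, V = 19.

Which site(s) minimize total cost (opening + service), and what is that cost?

For any fixed open set, each user region goes to its cheapest open site; total = fixed + service.
{A}: P→A 7·20=140, Q→A 10·14=140, R→A 10·18=180, S→A 4·17=68, T→A 6·19=114, U→A 3·6=18, V→A 2·19=38. Service 698; fixed 515; total 1213.
{A, B}: P→A 7·20=140, Q→A 10·14=140, R→B 2·18=36, S→A 4·17=68, T→A 6·19=114, U→A 3·6=18, V→A 2·19=38. Service 554; fixed 770; total 1324.
{B}: service 1130 + fixed 255 = 1385
{A, B, C, D}: service 548 + fixed 1659 = 2207
(All 15 nonempty subsets were checked; A only is lowest.)

Open A only; minimum total cost 1213.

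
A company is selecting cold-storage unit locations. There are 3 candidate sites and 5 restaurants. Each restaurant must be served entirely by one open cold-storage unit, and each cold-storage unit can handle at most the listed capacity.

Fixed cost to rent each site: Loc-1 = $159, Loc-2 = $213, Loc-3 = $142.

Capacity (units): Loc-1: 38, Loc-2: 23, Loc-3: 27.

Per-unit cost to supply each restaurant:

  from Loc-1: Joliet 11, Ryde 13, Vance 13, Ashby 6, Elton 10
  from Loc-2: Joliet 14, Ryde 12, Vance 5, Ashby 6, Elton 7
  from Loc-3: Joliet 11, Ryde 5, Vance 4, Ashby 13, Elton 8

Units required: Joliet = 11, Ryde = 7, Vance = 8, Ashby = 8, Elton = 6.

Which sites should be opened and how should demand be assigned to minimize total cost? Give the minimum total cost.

Minimum total cost: 585

Open {Loc-1, Loc-3}: Joliet→Loc-1 11·11=121, Ryde→Loc-3 5·7=35, Vance→Loc-3 4·8=32, Ashby→Loc-1 6·8=48, Elton→Loc-3 8·6=48.
Loads: Loc-1 carries 19/38, Loc-3 carries 21/27. Service 284; fixed 301; total 585.
Next best feasible plan costs 597.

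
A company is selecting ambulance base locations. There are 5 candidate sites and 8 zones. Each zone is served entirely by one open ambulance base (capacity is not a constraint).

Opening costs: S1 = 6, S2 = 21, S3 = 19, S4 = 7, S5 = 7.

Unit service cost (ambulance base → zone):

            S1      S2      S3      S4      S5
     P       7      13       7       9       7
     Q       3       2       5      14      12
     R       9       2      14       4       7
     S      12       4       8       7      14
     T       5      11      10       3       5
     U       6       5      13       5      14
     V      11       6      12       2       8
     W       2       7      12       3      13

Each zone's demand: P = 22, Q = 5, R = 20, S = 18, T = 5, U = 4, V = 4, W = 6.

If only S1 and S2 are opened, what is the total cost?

Each zone is assigned to its cheapest site among the open ones.
{S1, S2}: P→S1 7·22=154, Q→S2 2·5=10, R→S2 2·20=40, S→S2 4·18=72, T→S1 5·5=25, U→S2 5·4=20, V→S2 6·4=24, W→S1 2·6=12. Service 357; fixed 27; total 384.

Total cost: 384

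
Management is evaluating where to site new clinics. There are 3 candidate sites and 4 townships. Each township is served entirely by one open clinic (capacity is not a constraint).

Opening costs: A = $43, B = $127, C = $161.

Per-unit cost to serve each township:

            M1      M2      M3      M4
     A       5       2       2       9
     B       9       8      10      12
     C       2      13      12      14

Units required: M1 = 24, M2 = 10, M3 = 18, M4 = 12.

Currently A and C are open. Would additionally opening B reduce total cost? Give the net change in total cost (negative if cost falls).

Current service cost with {A, C}: 212.
Adding B: each township re-picks its cheapest; new service cost 212, saving 0.
Extra fixed cost: 127. Net change = 127 − 0 = 127.
(Totals: 416 → 543.)

No — net change +127 (cost rises by 127).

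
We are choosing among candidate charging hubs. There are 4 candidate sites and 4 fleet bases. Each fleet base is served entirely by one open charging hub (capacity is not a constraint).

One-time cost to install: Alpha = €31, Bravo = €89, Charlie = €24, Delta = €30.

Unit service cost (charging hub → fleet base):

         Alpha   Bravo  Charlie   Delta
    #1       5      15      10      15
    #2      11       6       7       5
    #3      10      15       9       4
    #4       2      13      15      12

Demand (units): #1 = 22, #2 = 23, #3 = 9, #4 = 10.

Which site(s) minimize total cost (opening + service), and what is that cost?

Open Alpha and Delta; minimum total cost 342.

For any fixed open set, each fleet base goes to its cheapest open site; total = fixed + service.
{Alpha, Delta}: #1→Alpha 5·22=110, #2→Delta 5·23=115, #3→Delta 4·9=36, #4→Alpha 2·10=20. Service 281; fixed 61; total 342.
{Alpha, Charlie, Delta}: service 281 + fixed 85 = 366
{Alpha, Charlie}: service 372 + fixed 55 = 427
{Alpha, Bravo, Charlie, Delta}: service 281 + fixed 174 = 455
No other subset beats 342.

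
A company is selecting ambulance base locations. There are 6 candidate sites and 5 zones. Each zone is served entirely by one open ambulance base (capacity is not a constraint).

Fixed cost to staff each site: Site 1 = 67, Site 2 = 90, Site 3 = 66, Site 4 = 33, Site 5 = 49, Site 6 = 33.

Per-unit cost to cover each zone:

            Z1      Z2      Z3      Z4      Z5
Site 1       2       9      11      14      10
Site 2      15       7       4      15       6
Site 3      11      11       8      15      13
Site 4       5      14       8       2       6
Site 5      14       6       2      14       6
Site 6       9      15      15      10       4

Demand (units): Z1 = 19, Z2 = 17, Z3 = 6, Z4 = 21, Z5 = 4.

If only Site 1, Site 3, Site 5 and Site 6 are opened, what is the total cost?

Total cost: 593

Each zone is assigned to its cheapest site among the open ones.
{Site 1, Site 3, Site 5, Site 6}: Z1→Site 1 2·19=38, Z2→Site 5 6·17=102, Z3→Site 5 2·6=12, Z4→Site 6 10·21=210, Z5→Site 6 4·4=16. Service 378; fixed 215; total 593.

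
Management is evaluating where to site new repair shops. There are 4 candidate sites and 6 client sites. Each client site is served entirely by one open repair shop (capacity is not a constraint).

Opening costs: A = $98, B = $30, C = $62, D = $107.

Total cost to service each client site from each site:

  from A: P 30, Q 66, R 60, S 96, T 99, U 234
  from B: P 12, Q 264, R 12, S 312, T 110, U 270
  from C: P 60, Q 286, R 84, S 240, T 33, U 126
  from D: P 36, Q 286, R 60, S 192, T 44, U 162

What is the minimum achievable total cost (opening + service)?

For any fixed open set, each client site goes to its cheapest open site; total = fixed + service.
{A, B, C}: P→B 12, Q→A 66, R→B 12, S→A 96, T→C 33, U→C 126. Service 345; fixed 190; total 535.
{A, C}: P→A 30, Q→A 66, R→A 60, S→A 96, T→C 33, U→C 126. Service 411; fixed 160; total 571.
{A, B, D}: service 392 + fixed 235 = 627
{A, B, C, D}: P→B 12, Q→A 66, R→B 12, S→A 96, T→C 33, U→C 126. Service 345; fixed 297; total 642.
No other subset beats 535.

Minimum total cost: 535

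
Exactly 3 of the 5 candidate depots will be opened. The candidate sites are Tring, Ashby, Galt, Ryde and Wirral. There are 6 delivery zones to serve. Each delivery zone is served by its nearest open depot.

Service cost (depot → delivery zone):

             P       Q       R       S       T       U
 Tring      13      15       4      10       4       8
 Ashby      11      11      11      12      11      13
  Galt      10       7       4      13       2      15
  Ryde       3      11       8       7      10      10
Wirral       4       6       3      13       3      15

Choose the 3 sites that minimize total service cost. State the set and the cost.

With exactly 3 open, each delivery zone uses its cheapest among the chosen.
{Tring, Ryde, Wirral}: P→Ryde 3, Q→Wirral 6, R→Wirral 3, S→Ryde 7, T→Wirral 3, U→Tring 8. Service cost 30.
{Tring, Galt, Ryde}: service cost 31
{Galt, Ryde, Wirral}: service cost 31
Among all 10 size-3 choices, {Tring, Ryde, Wirral} is lowest.

Choose Tring, Ryde and Wirral; total service cost 30.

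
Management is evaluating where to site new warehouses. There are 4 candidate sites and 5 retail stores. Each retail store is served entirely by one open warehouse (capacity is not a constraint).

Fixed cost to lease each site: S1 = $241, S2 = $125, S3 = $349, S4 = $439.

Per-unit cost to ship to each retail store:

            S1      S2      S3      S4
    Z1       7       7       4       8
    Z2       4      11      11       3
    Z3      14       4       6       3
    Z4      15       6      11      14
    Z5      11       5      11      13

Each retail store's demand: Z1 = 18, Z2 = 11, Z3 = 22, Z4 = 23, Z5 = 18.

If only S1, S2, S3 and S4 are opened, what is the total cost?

Total cost: 1553

Each retail store is assigned to its cheapest site among the open ones.
{S1, S2, S3, S4}: Z1→S3 4·18=72, Z2→S4 3·11=33, Z3→S4 3·22=66, Z4→S2 6·23=138, Z5→S2 5·18=90. Service 399; fixed 1154; total 1553.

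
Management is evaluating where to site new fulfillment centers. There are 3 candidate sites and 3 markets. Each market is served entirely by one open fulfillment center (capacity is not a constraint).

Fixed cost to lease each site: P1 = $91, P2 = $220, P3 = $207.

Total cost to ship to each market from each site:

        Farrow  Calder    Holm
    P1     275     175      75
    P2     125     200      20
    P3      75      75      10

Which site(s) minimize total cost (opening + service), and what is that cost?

Open P3 only; minimum total cost 367.

For any fixed open set, each market goes to its cheapest open site; total = fixed + service.
{P3}: Farrow→P3 75, Calder→P3 75, Holm→P3 10. Service 160; fixed 207; total 367.
{P1, P3}: Farrow→P3 75, Calder→P3 75, Holm→P3 10. Service 160; fixed 298; total 458.
{P2}: Farrow→P2 125, Calder→P2 200, Holm→P2 20. Service 345; fixed 220; total 565.
{P1, P2, P3}: service 160 + fixed 518 = 678
No other subset beats 367.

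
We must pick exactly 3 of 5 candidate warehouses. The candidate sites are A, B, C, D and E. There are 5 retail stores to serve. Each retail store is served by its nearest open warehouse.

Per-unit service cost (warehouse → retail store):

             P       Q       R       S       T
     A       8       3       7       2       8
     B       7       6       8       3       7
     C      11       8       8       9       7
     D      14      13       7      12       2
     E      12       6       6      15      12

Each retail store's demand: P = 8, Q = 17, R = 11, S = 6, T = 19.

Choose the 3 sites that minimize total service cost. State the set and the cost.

Choose A, D and E; total service cost 231.

With exactly 3 open, each retail store uses its cheapest among the chosen.
{A, D, E}: P→A 8·8=64, Q→A 3·17=51, R→E 6·11=66, S→A 2·6=12, T→D 2·19=38. Service cost 231.
{A, B, D}: service cost 234
{A, C, D}: service cost 242
Among all 10 size-3 choices, {A, D, E} is lowest.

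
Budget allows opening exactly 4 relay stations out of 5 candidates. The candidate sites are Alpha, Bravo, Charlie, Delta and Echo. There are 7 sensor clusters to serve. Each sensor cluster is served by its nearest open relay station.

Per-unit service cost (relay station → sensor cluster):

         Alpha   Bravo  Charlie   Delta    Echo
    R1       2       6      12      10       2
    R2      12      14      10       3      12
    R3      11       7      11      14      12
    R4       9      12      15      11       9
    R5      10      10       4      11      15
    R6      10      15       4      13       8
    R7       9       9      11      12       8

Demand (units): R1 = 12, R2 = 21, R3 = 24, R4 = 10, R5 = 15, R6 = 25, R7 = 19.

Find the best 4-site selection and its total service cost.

With exactly 4 open, each sensor cluster uses its cheapest among the chosen.
{Bravo, Charlie, Delta, Echo}: R1→Echo 2·12=24, R2→Delta 3·21=63, R3→Bravo 7·24=168, R4→Echo 9·10=90, R5→Charlie 4·15=60, R6→Charlie 4·25=100, R7→Echo 8·19=152. Service cost 657.
{Alpha, Bravo, Charlie, Delta}: service cost 676
{Alpha, Charlie, Delta, Echo}: service cost 753
Among all 5 size-4 choices, {Bravo, Charlie, Delta, Echo} is lowest.

Choose Bravo, Charlie, Delta and Echo; total service cost 657.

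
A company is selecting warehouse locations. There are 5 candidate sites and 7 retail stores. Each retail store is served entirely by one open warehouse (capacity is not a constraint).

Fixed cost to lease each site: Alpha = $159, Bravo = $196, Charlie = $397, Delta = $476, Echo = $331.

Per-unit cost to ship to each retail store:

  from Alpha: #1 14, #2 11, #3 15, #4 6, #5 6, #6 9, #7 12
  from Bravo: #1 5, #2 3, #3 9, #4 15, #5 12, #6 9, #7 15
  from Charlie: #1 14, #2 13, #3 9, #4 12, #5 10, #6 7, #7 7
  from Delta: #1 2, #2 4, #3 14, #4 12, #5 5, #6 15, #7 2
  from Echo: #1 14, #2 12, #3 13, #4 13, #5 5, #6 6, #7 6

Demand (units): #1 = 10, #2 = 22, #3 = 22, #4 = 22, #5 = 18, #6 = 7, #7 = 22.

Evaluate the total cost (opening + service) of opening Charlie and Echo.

Each retail store is assigned to its cheapest site among the open ones.
{Charlie, Echo}: #1→Charlie 14·10=140, #2→Echo 12·22=264, #3→Charlie 9·22=198, #4→Charlie 12·22=264, #5→Echo 5·18=90, #6→Echo 6·7=42, #7→Echo 6·22=132. Service 1130; fixed 728; total 1858.

Total cost: 1858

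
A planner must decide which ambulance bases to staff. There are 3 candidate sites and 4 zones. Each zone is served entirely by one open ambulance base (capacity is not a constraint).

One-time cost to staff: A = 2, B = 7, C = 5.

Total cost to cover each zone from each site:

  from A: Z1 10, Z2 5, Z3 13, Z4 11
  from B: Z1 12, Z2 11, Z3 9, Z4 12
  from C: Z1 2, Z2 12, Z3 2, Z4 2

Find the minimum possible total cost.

For any fixed open set, each zone goes to its cheapest open site; total = fixed + service.
{A, C}: Z1→C 2, Z2→A 5, Z3→C 2, Z4→C 2. Service 11; fixed 7; total 18.
{C}: Z1→C 2, Z2→C 12, Z3→C 2, Z4→C 2. Service 18; fixed 5; total 23.
{A, B, C}: Z1→C 2, Z2→A 5, Z3→C 2, Z4→C 2. Service 11; fixed 14; total 25.
{A}: service 39 + fixed 2 = 41
No other subset beats 18.

Minimum total cost: 18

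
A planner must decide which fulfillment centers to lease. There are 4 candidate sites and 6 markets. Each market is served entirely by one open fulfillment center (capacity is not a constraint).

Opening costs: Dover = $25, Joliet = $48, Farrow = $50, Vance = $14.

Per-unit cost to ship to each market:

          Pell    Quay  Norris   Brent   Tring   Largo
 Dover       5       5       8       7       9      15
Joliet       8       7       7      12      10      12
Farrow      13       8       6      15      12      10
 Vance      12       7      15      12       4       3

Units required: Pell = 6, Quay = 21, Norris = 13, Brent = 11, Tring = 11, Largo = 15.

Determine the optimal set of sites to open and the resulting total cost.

For any fixed open set, each market goes to its cheapest open site; total = fixed + service.
{Dover, Vance}: Pell→Dover 5·6=30, Quay→Dover 5·21=105, Norris→Dover 8·13=104, Brent→Dover 7·11=77, Tring→Vance 4·11=44, Largo→Vance 3·15=45. Service 405; fixed 39; total 444.
{Dover, Farrow, Vance}: service 379 + fixed 89 = 468
{Dover, Joliet, Vance}: Pell→Dover 5·6=30, Quay→Dover 5·21=105, Norris→Joliet 7·13=91, Brent→Dover 7·11=77, Tring→Vance 4·11=44, Largo→Vance 3·15=45. Service 392; fixed 87; total 479.
{Dover, Joliet, Farrow, Vance}: Pell→Dover 5·6=30, Quay→Dover 5·21=105, Norris→Farrow 6·13=78, Brent→Dover 7·11=77, Tring→Vance 4·11=44, Largo→Vance 3·15=45. Service 379; fixed 137; total 516.
No other subset beats 444.

Open Dover and Vance; minimum total cost 444.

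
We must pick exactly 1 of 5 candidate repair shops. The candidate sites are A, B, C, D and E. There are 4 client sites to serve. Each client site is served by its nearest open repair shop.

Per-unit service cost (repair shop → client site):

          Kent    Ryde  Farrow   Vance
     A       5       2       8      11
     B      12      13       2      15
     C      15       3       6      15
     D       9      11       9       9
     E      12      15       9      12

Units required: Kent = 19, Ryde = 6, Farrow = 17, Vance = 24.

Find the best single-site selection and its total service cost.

Choose A only; total service cost 507.

With exactly 1 open, each client site uses its cheapest among the chosen.
{A}: Kent→A 5·19=95, Ryde→A 2·6=12, Farrow→A 8·17=136, Vance→A 11·24=264. Service cost 507.
{D}: service cost 606
{B}: service cost 700
Among all 5 size-1 choices, {A} is lowest.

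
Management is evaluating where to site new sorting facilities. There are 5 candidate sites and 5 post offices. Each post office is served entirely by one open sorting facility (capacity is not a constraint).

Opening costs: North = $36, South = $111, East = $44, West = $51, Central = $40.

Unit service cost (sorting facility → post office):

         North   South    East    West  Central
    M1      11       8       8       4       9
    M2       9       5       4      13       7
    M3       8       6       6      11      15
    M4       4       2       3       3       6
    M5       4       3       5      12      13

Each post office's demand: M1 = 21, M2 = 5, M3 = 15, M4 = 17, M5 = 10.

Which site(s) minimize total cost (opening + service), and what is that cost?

For any fixed open set, each post office goes to its cheapest open site; total = fixed + service.
{East, West}: M1→West 4·21=84, M2→East 4·5=20, M3→East 6·15=90, M4→East 3·17=51, M5→East 5·10=50. Service 295; fixed 95; total 390.
{North, East, West}: service 285 + fixed 131 = 416
{East}: M1→East 8·21=168, M2→East 4·5=20, M3→East 6·15=90, M4→East 3·17=51, M5→East 5·10=50. Service 379; fixed 44; total 423.
{North, South, East, West, Central}: M1→West 4·21=84, M2→East 4·5=20, M3→South 6·15=90, M4→South 2·17=34, M5→South 3·10=30. Service 258; fixed 282; total 540.
No other subset beats 390.

Open East and West; minimum total cost 390.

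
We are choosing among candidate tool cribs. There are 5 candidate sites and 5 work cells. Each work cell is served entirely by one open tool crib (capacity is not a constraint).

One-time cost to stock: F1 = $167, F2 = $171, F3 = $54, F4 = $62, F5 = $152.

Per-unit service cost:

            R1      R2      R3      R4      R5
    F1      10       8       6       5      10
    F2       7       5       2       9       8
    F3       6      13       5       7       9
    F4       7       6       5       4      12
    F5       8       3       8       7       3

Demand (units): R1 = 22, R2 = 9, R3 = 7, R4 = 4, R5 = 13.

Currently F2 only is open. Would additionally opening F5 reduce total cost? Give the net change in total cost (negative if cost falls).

Current service cost with {F2}: 353.
Adding F5: each work cell re-picks its cheapest; new service cost 262, saving 91.
Extra fixed cost: 152. Net change = 152 − 91 = 61.
(Totals: 524 → 585.)

No — net change +61 (cost rises by 61).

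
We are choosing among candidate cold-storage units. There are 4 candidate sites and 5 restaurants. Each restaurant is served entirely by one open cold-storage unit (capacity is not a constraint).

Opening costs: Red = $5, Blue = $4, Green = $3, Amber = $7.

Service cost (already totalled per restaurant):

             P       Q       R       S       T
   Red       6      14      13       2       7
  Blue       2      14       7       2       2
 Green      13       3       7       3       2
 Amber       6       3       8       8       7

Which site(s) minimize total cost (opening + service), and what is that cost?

Open Blue and Green; minimum total cost 23.

For any fixed open set, each restaurant goes to its cheapest open site; total = fixed + service.
{Blue, Green}: P→Blue 2, Q→Green 3, R→Blue 7, S→Blue 2, T→Blue 2. Service 16; fixed 7; total 23.
{Blue, Amber}: P→Blue 2, Q→Amber 3, R→Blue 7, S→Blue 2, T→Blue 2. Service 16; fixed 11; total 27.
{Red, Blue, Green}: service 16 + fixed 12 = 28
{Red, Blue, Green, Amber}: service 16 + fixed 19 = 35
No other subset beats 23.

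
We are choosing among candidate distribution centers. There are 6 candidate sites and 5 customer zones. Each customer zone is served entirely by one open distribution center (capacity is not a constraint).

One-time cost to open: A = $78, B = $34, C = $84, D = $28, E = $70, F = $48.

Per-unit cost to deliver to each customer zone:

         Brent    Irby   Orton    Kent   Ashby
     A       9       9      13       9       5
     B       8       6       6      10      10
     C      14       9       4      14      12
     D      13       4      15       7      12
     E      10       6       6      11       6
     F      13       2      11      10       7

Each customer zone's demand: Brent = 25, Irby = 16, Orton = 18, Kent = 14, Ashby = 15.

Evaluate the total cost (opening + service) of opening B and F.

Each customer zone is assigned to its cheapest site among the open ones.
{B, F}: Brent→B 8·25=200, Irby→F 2·16=32, Orton→B 6·18=108, Kent→B 10·14=140, Ashby→F 7·15=105. Service 585; fixed 82; total 667.

Total cost: 667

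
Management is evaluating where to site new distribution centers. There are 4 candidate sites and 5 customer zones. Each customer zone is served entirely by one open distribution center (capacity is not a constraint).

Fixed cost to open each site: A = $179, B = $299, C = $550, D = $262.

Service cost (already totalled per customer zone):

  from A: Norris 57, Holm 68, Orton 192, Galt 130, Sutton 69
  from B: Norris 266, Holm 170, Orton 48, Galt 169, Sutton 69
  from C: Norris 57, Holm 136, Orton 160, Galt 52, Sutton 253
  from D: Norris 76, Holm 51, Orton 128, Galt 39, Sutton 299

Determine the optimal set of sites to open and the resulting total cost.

Open A only; minimum total cost 695.

For any fixed open set, each customer zone goes to its cheapest open site; total = fixed + service.
{A}: Norris→A 57, Holm→A 68, Orton→A 192, Galt→A 130, Sutton→A 69. Service 516; fixed 179; total 695.
{A, D}: Norris→A 57, Holm→D 51, Orton→D 128, Galt→D 39, Sutton→A 69. Service 344; fixed 441; total 785.
{B, D}: Norris→D 76, Holm→D 51, Orton→B 48, Galt→D 39, Sutton→B 69. Service 283; fixed 561; total 844.
{A, B, C, D}: service 264 + fixed 1290 = 1554
No other subset beats 695.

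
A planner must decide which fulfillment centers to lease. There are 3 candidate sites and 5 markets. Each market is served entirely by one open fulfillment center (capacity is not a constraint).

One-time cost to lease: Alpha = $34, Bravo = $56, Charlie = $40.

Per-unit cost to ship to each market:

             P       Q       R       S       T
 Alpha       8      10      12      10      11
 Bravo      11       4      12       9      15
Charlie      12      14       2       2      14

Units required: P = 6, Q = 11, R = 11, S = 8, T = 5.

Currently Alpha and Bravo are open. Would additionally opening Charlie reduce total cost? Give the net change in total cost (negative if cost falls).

Current service cost with {Alpha, Bravo}: 351.
Adding Charlie: each market re-picks its cheapest; new service cost 185, saving 166.
Extra fixed cost: 40. Net change = 40 − 166 = -126.
(Totals: 441 → 315.)

Yes — net change −126 (cost falls by 126).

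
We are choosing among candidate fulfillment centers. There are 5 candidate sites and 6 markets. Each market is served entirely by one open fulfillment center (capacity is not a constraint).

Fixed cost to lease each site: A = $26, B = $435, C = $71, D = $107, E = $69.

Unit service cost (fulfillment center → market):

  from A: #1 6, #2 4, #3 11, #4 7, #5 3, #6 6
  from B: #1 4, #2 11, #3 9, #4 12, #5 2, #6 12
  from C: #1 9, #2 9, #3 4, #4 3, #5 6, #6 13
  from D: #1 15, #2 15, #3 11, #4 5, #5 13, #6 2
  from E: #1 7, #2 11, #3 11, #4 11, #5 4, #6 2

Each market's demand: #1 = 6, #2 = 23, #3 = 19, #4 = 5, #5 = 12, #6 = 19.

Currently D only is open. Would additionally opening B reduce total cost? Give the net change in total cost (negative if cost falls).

No — net change +107 (cost rises by 107).

Current service cost with {D}: 863.
Adding B: each market re-picks its cheapest; new service cost 535, saving 328.
Extra fixed cost: 435. Net change = 435 − 328 = 107.
(Totals: 970 → 1077.)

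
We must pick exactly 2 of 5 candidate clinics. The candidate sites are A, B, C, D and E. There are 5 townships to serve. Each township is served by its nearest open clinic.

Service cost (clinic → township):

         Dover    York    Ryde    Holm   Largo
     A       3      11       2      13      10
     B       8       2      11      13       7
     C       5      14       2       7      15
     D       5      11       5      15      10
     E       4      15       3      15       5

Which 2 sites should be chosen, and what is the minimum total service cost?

Choose B and C; total service cost 23.

With exactly 2 open, each township uses its cheapest among the chosen.
{B, C}: Dover→C 5, York→B 2, Ryde→C 2, Holm→C 7, Largo→B 7. Service cost 23.
{A, B}: service cost 27
{B, E}: service cost 27
Among all 10 size-2 choices, {B, C} is lowest.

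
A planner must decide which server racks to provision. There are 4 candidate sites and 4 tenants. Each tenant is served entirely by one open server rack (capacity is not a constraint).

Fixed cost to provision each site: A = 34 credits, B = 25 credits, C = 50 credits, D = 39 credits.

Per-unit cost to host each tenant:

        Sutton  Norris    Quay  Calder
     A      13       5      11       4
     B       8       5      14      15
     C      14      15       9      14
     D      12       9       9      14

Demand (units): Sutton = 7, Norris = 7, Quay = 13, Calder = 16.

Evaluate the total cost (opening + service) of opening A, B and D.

Total cost: 370

Each tenant is assigned to its cheapest site among the open ones.
{A, B, D}: Sutton→B 8·7=56, Norris→A 5·7=35, Quay→D 9·13=117, Calder→A 4·16=64. Service 272; fixed 98; total 370.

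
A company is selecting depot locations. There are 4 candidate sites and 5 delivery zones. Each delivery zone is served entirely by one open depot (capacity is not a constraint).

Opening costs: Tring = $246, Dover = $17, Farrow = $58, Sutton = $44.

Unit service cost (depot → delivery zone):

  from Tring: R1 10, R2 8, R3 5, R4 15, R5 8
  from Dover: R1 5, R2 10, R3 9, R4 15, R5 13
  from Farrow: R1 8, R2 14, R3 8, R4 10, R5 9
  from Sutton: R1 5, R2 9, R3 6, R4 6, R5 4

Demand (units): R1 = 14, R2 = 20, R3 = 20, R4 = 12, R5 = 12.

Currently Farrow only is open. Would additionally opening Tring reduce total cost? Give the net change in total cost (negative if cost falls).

Current service cost with {Farrow}: 780.
Adding Tring: each delivery zone re-picks its cheapest; new service cost 588, saving 192.
Extra fixed cost: 246. Net change = 246 − 192 = 54.
(Totals: 838 → 892.)

No — net change +54 (cost rises by 54).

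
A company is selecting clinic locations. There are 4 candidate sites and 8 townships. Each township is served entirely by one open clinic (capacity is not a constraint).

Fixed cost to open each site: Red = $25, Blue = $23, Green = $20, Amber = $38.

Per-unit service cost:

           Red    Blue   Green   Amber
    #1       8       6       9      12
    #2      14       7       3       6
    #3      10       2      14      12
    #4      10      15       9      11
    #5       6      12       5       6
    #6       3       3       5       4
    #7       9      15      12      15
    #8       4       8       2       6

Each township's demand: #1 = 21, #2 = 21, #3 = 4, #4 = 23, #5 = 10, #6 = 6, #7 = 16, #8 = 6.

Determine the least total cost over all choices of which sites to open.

Minimum total cost: 696

For any fixed open set, each township goes to its cheapest open site; total = fixed + service.
{Red, Blue, Green}: #1→Blue 6·21=126, #2→Green 3·21=63, #3→Blue 2·4=8, #4→Green 9·23=207, #5→Green 5·10=50, #6→Red 3·6=18, #7→Red 9·16=144, #8→Green 2·6=12. Service 628; fixed 68; total 696.
{Blue, Green}: #1→Blue 6·21=126, #2→Green 3·21=63, #3→Blue 2·4=8, #4→Green 9·23=207, #5→Green 5·10=50, #6→Blue 3·6=18, #7→Green 12·16=192, #8→Green 2·6=12. Service 676; fixed 43; total 719.
{Red, Blue, Green, Amber}: service 628 + fixed 106 = 734
{Green}: service 799 + fixed 20 = 819
No other subset beats 696.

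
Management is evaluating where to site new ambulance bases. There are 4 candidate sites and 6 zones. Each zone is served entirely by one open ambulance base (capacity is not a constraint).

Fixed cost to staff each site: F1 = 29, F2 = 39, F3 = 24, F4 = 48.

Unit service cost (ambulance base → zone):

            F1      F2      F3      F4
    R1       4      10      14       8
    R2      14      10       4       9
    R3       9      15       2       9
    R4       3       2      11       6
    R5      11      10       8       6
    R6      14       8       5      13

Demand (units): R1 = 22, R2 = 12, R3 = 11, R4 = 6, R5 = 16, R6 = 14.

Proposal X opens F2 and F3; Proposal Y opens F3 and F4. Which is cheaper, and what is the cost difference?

Proposal X: {F2, F3}: R1→F2 10·22=220, R2→F3 4·12=48, R3→F3 2·11=22, R4→F2 2·6=12, R5→F3 8·16=128, R6→F3 5·14=70. Service 500; fixed 63; total 563.
Proposal Y: {F3, F4}: R1→F4 8·22=176, R2→F3 4·12=48, R3→F3 2·11=22, R4→F4 6·6=36, R5→F4 6·16=96, R6→F3 5·14=70. Service 448; fixed 72; total 520.
Difference: |563 − 520| = 43.

Proposal Y is cheaper by 43.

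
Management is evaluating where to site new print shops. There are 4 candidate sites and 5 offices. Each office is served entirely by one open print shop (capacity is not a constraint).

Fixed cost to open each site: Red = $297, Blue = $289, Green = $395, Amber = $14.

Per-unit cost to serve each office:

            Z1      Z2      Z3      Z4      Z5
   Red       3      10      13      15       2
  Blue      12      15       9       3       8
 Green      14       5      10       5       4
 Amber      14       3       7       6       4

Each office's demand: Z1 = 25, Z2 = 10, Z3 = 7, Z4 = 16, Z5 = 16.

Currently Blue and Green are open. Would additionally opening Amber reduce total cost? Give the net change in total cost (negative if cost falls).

Current service cost with {Blue, Green}: 525.
Adding Amber: each office re-picks its cheapest; new service cost 491, saving 34.
Extra fixed cost: 14. Net change = 14 − 34 = -20.
(Totals: 1209 → 1189.)

Yes — net change −20 (cost falls by 20).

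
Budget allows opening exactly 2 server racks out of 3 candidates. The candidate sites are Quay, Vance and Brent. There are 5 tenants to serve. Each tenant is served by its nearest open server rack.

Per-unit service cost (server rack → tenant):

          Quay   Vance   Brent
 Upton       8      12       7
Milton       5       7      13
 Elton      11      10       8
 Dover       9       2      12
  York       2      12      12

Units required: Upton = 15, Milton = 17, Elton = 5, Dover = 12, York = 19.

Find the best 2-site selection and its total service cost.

Choose Quay and Vance; total service cost 317.

With exactly 2 open, each tenant uses its cheapest among the chosen.
{Quay, Vance}: Upton→Quay 8·15=120, Milton→Quay 5·17=85, Elton→Vance 10·5=50, Dover→Vance 2·12=24, York→Quay 2·19=38. Service cost 317.
{Quay, Brent}: service cost 376
{Vance, Brent}: service cost 516
Among all 3 size-2 choices, {Quay, Vance} is lowest.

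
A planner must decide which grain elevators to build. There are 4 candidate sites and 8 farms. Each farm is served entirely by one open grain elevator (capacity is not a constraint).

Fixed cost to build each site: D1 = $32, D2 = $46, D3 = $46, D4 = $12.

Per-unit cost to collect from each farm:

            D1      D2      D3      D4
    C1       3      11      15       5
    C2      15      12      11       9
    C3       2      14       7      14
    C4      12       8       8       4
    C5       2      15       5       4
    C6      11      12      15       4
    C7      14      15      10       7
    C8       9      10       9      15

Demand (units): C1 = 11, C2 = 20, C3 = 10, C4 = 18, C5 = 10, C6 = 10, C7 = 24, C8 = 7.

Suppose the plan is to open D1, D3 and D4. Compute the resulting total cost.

Total cost: 686

Each farm is assigned to its cheapest site among the open ones.
{D1, D3, D4}: C1→D1 3·11=33, C2→D4 9·20=180, C3→D1 2·10=20, C4→D4 4·18=72, C5→D1 2·10=20, C6→D4 4·10=40, C7→D4 7·24=168, C8→D1 9·7=63. Service 596; fixed 90; total 686.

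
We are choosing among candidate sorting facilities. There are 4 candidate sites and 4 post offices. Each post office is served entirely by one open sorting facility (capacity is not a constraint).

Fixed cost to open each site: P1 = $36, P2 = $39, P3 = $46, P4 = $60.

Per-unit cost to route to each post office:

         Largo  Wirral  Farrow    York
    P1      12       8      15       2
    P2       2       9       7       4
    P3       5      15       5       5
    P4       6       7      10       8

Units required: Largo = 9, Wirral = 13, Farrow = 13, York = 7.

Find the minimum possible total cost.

For any fixed open set, each post office goes to its cheapest open site; total = fixed + service.
{P2}: Largo→P2 2·9=18, Wirral→P2 9·13=117, Farrow→P2 7·13=91, York→P2 4·7=28. Service 254; fixed 39; total 293.
{P1, P2}: Largo→P2 2·9=18, Wirral→P1 8·13=104, Farrow→P2 7·13=91, York→P1 2·7=14. Service 227; fixed 75; total 302.
{P1, P3}: service 228 + fixed 82 = 310
{P1, P2, P3, P4}: service 188 + fixed 181 = 369
No other subset beats 293.

Minimum total cost: 293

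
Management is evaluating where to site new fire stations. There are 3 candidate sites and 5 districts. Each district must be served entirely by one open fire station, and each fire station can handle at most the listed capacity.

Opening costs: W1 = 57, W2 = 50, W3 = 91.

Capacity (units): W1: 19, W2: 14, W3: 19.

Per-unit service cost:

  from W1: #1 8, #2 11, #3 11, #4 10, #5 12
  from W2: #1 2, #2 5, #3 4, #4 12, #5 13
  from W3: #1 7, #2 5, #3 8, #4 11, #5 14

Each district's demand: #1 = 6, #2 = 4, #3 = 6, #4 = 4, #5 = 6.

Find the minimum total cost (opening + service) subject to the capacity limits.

Minimum total cost: 299

Open {W1, W2}: #1→W2 2·6=12, #2→W1 11·4=44, #3→W2 4·6=24, #4→W1 10·4=40, #5→W1 12·6=72.
Loads: W1 carries 14/19, W2 carries 12/14. Service 192; fixed 107; total 299.
Next best feasible plan costs 311.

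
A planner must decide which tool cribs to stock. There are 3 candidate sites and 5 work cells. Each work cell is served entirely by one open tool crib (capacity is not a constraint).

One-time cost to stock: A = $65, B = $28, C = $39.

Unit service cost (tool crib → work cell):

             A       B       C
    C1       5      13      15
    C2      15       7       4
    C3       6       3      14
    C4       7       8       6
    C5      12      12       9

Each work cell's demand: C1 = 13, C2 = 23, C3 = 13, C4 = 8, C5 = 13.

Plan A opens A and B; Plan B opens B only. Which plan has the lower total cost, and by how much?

Plan A is cheaper by 47.

Plan A: {A, B}: C1→A 5·13=65, C2→B 7·23=161, C3→B 3·13=39, C4→A 7·8=56, C5→A 12·13=156. Service 477; fixed 93; total 570.
Plan B: {B}: C1→B 13·13=169, C2→B 7·23=161, C3→B 3·13=39, C4→B 8·8=64, C5→B 12·13=156. Service 589; fixed 28; total 617.
Difference: |570 − 617| = 47.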